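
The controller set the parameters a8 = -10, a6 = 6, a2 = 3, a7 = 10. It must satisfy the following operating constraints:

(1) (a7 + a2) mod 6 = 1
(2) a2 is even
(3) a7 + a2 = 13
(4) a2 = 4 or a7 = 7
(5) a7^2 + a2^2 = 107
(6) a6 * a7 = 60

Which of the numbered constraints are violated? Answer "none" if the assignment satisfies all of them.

(1) a7 + a2 = 13; 13 mod 6 = 1  yes
(2) a2 = 3 is odd  no
(3) a7 + a2 = 10 + 3 = 13  yes
(4) a2 = 3 ≠ 4 and a7 = 10 ≠ 7; both disjuncts false  no
(5) a7^2 + a2^2 = 10^2 + 3^2 = 100 + 9 = 109, not 107  no
(6) a6 * a7 = 6 * 10 = 60  yes

Constraints 2, 4, and 5 do not hold.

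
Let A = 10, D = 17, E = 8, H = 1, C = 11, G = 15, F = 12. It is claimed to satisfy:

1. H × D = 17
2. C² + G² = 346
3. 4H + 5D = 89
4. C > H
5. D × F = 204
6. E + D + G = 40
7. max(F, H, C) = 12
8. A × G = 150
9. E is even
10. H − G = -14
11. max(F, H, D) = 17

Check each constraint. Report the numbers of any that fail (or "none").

1. H × D = 1 × 17 = 17 — satisfied.
2. C² + G² = 11² + 15² = 121 + 225 = 346 — satisfied.
3. 4H + 5D = 4(1) + 5(17) = 89 — satisfied.
4. C = 11, H = 1; 11 > 1 — satisfied.
5. D × F = 17 × 12 = 204 — satisfied.
6. E + D + G = 8 + 17 + 15 = 40 — satisfied.
7. max(12, 1, 11) = 12 — satisfied.
8. A × G = 10 × 15 = 150 — satisfied.
9. E = 8 is even — satisfied.
10. H − G = 1 − 15 = -14 — satisfied.
11. max(12, 1, 17) = 17 — satisfied.

No violations.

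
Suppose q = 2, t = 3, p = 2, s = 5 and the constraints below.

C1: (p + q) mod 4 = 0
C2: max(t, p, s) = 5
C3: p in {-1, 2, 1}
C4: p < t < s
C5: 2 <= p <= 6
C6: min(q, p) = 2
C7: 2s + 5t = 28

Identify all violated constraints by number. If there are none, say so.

C1: p + q = 4; 4 mod 4 = 0  holds
C2: max(3, 2, 5) = 5  holds
C3: p = 2 is in {-1, 2, 1}  holds
C4: values 2 < 3 < 5  holds
C5: p = 2 lies in [2, 6]  holds
C6: min(2, 2) = 2  holds
C7: 2s + 5t = 2(5) + 5(3) = 25, not 28  fails

The assignment fails constraint 7.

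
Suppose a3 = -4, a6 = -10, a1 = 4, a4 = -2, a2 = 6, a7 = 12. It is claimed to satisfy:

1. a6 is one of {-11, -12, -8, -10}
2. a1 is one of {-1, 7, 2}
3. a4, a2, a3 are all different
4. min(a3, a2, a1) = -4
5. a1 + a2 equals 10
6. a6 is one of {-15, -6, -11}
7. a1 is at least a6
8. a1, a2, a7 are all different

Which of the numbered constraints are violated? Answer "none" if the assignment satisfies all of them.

Constraints 2, 6 are violated.

1. a6 = -10 is in {-11, -12, -8, -10} — holds.
2. a1 = 4 is not in {-1, 7, 2} — fails.
3. values -2, 6, -4 are pairwise distinct — holds.
4. min(-4, 6, 4) = -4 — holds.
5. a1 + a2 = 4 + 6 = 10 — holds.
6. a6 = -10 is not in {-15, -6, -11} — fails.
7. a1 = 4, a6 = -10; 4 ≥ -10 — holds.
8. values 4, 6, 12 are pairwise distinct — holds.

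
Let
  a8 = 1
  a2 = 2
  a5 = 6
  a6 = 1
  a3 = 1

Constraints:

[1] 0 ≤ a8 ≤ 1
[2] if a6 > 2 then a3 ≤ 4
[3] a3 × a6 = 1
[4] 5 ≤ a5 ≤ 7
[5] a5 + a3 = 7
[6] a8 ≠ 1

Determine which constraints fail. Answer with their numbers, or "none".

[1] a8 = 1 lies in [0, 1] — holds.
[2] a6 = 1, not > 2; antecedent false, conditional vacuously true — holds.
[3] a3 × a6 = 1 × 1 = 1 — holds.
[4] a5 = 6 lies in [5, 7] — holds.
[5] a5 + a3 = 6 + 1 = 7 — holds.
[6] a8 = 1, but 1 is required to differ — fails.

Violated: 6.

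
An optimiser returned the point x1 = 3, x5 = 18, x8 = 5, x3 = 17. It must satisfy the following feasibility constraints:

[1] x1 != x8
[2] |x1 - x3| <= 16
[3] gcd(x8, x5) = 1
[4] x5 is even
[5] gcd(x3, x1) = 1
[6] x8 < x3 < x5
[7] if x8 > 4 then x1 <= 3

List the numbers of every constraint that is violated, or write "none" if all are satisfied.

All constraints are satisfied.

[1] x1 = 3, x8 = 5; distinct — satisfied.
[2] |3 - 17| = 14; 14 ≤ 16 — satisfied.
[3] gcd(5, 18) = 1 — satisfied.
[4] x5 = 18 is even — satisfied.
[5] gcd(17, 3) = 1 — satisfied.
[6] values 5 < 17 < 18 — satisfied.
[7] x8 = 5 > 4, so we need x1 ≤ 3; x1 = 3 ≤ 3 — satisfied.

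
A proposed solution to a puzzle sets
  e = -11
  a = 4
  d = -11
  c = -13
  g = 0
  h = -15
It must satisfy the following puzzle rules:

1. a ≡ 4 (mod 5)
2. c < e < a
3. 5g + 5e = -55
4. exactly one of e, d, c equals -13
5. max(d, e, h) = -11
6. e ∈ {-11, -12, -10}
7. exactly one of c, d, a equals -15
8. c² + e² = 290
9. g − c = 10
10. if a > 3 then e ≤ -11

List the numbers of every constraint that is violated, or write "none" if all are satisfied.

No — constraints 7, 9 are not satisfied.

1. 4 mod 5 = 4  holds
2. values -13 < -11 < 4  holds
3. 5g + 5e = 5(0) + 5(-11) = -55  holds
4. e=-11, d=-11, c=-13; 1 of them equals -13  holds
5. max(-11, -11, -15) = -11  holds
6. e = -11 is in {-11, -12, -10}  holds
7. c=-13, d=-11, a=4; 0 of them equal -15, not exactly one  fails
8. c² + e² = (-13)² + (-11)² = 169 + 121 = 290  holds
9. g − c = 0 − (-13) = 13, not 10  fails
10. a = 4 > 3, so we need e ≤ -11; e = -11 ≤ -11  holds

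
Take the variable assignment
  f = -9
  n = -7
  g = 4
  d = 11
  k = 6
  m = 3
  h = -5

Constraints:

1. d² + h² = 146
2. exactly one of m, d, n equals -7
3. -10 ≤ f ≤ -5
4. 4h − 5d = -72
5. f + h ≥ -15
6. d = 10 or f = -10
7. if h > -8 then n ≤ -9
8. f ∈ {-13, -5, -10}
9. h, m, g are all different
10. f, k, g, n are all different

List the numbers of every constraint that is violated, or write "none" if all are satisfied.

Constraints 4, 6, 7, and 8 do not hold.

1. d² + h² = 11² + (-5)² = 121 + 25 = 146 — holds.
2. m=3, d=11, n=-7; 1 of them equals -7 — holds.
3. f = -9 lies in [-10, -5] — holds.
4. 4h − 5d = 4(-5) − 5(11) = -75, not -72 — does not hold.
5. f + h = -9 + (-5) = -14; -14 ≥ -15 — holds.
6. d = 11 ≠ 10 and f = -9 ≠ -10; both disjuncts false — does not hold.
7. h = -5 > -8, so we need n ≤ -9; but n = -7 > -9 — does not hold.
8. f = -9 is not in {-13, -5, -10} — does not hold.
9. values -5, 3, 4 are pairwise distinct — holds.
10. values -9, 6, 4, -7 are pairwise distinct — holds.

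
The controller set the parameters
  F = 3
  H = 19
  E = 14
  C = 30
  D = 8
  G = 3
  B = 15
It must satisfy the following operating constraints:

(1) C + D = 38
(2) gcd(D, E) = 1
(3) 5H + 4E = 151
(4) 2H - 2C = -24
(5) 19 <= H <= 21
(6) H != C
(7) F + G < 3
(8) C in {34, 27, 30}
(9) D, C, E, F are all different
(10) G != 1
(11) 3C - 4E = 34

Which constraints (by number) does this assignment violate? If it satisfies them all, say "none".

(1) C + D = 30 + 8 = 38  yes
(2) gcd(8, 14) = 2, not 1  no
(3) 5H + 4E = 5(19) + 4(14) = 151  yes
(4) 2H - 2C = 2(19) - 2(30) = -22, not -24  no
(5) H = 19 lies in [19, 21]  yes
(6) H = 19, C = 30; distinct  yes
(7) F + G = 3 + 3 = 6; 6 ≥ 3, bound 3 not met  no
(8) C = 30 is in {34, 27, 30}  yes
(9) values 8, 30, 14, 3 are pairwise distinct  yes
(10) G = 3, and 3 ≠ 1  yes
(11) 3C - 4E = 3(30) - 4(14) = 34  yes

Constraints 2, 4, and 7 do not hold.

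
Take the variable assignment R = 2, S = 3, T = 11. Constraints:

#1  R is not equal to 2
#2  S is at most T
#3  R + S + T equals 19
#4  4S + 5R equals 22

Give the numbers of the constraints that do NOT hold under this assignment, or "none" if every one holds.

The assignment fails constraints 1 and 3.

#1 R = 2, but 2 is required to differ  FAIL
#2 S = 3, T = 11; 3 ≤ 11  OK
#3 R + S + T = 2 + 3 + 11 = 16, not 19  FAIL
#4 4S + 5R = 4(3) + 5(2) = 22  OK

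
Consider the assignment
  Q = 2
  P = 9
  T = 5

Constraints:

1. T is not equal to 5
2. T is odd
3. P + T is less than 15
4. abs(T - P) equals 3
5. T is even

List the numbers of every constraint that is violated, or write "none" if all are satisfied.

1. T = 5, but 5 is required to differ — violated.
2. T = 5 is odd — OK.
3. P + T = 9 + 5 = 14; 14 < 15 — OK.
4. abs(5 - 9) = 4, not 3 — violated.
5. T = 5 is odd — violated.

No — constraints 1, 4, 5 are not satisfied.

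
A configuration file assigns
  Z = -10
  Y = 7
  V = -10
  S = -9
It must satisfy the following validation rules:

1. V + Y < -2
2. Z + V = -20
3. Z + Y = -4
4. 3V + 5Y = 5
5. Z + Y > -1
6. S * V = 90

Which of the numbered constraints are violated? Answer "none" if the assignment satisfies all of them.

Constraints 3 and 5 do not hold.

1. V + Y = -10 + 7 = -3; -3 < -2  holds
2. Z + V = -10 + (-10) = -20  holds
3. Z + Y = -10 + 7 = -3, not -4  fails
4. 3V + 5Y = 3(-10) + 5(7) = 5  holds
5. Z + Y = -10 + 7 = -3; -3 ≤ -1, bound -1 not met  fails
6. S * V = -9 * (-10) = 90  holds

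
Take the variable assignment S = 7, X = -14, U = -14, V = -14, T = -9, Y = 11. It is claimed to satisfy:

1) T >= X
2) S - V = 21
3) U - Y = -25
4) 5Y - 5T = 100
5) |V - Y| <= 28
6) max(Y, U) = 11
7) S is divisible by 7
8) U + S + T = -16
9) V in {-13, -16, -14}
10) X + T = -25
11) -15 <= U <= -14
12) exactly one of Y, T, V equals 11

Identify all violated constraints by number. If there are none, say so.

No — constraint 10 is not satisfied.

1) T = -9, X = -14; -9 ≥ -14  OK
2) S - V = 7 - (-14) = 21  OK
3) U - Y = -14 - 11 = -25  OK
4) 5Y - 5T = 5(11) - 5(-9) = 100  OK
5) |-14 - 11| = 25; 25 ≤ 28  OK
6) max(11, -14) = 11  OK
7) 7 / 7 = 1, so 7 divides 7  OK
8) U + S + T = -14 + 7 + (-9) = -16  OK
9) V = -14 is in {-13, -16, -14}  OK
10) X + T = -14 + (-9) = -23, not -25  FAIL
11) U = -14 lies in [-15, -14]  OK
12) Y=11, T=-9, V=-14; 1 of them equals 11  OK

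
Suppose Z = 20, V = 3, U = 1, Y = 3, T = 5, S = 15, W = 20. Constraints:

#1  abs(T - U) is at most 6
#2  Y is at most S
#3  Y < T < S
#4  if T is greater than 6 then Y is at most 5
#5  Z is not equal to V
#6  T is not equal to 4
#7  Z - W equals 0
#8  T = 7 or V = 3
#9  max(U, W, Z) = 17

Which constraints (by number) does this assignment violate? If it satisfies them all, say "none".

#1 abs(5 - 1) = 4; 4 ≤ 6 — OK.
#2 Y = 3, S = 15; 3 ≤ 15 — OK.
#3 values 3 < 5 < 15 — OK.
#4 T = 5, not > 6; antecedent false, conditional vacuously true — OK.
#5 Z = 20, V = 3; distinct — OK.
#6 T = 5, and 5 ≠ 4 — OK.
#7 Z - W = 20 - 20 = 0 — OK.
#8 T = 5 ≠ 7, but V = 3 = 3 (second disjunct) — OK.
#9 max(1, 20, 20) = 20, not 17 — violated.

Violated: 9.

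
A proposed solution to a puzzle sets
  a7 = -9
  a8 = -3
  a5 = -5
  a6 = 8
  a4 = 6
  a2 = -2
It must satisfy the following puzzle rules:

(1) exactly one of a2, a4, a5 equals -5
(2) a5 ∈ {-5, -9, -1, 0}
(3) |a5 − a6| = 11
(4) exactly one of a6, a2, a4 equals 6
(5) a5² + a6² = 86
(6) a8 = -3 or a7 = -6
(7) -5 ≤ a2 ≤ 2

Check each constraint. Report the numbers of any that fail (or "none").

The assignment fails constraints 3, 5.

(1) a2=-2, a4=6, a5=-5; 1 of them equals -5  OK
(2) a5 = -5 is in {-5, -9, -1, 0}  OK
(3) |-5 − 8| = 13, not 11  FAIL
(4) a6=8, a2=-2, a4=6; 1 of them equals 6  OK
(5) a5² + a6² = (-5)² + 8² = 25 + 64 = 89, not 86  FAIL
(6) a8 = -3 = -3 (first disjunct)  OK
(7) a2 = -2 lies in [-5, 2]  OK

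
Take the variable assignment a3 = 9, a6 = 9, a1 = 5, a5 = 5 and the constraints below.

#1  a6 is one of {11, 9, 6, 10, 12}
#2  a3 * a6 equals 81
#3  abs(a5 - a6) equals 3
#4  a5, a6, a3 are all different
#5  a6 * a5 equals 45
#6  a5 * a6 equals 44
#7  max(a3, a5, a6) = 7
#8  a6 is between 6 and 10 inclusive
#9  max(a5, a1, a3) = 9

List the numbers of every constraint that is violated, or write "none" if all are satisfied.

#1 a6 = 9 is in {11, 9, 6, 10, 12}  holds
#2 a3 * a6 = 9 * 9 = 81  holds
#3 abs(5 - 9) = 4, not 3  fails
#4 a6 = a3 = 9, not all different  fails
#5 a6 * a5 = 9 * 5 = 45  holds
#6 a5 * a6 = 5 * 9 = 45, not 44  fails
#7 max(9, 5, 9) = 9, not 7  fails
#8 a6 = 9 lies in [6, 10]  holds
#9 max(5, 5, 9) = 9  holds

Constraints 3, 4, 6, 7 do not hold.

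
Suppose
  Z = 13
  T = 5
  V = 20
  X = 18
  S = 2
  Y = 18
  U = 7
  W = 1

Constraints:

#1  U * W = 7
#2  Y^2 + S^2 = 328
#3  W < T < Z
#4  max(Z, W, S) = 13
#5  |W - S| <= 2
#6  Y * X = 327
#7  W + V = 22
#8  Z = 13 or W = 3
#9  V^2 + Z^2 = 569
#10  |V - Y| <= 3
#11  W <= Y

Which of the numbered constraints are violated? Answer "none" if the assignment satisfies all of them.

The assignment fails constraints 6 and 7.

#1 U * W = 7 * 1 = 7 — holds.
#2 Y^2 + S^2 = 18^2 + 2^2 = 324 + 4 = 328 — holds.
#3 values 1 < 5 < 13 — holds.
#4 max(13, 1, 2) = 13 — holds.
#5 |1 - 2| = 1; 1 ≤ 2 — holds.
#6 Y * X = 18 * 18 = 324, not 327 — does not hold.
#7 W + V = 1 + 20 = 21, not 22 — does not hold.
#8 Z = 13 = 13 (first disjunct) — holds.
#9 V^2 + Z^2 = 20^2 + 13^2 = 400 + 169 = 569 — holds.
#10 |20 - 18| = 2; 2 ≤ 3 — holds.
#11 W = 1, Y = 18; 1 ≤ 18 — holds.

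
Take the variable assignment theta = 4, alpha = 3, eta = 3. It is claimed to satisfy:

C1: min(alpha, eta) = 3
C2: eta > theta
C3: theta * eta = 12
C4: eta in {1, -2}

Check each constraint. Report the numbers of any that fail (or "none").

Violated: 2 and 4.

C1: min(3, 3) = 3 — holds.
C2: eta = 3, theta = 4; 3 ≤ 4 (want >) — fails.
C3: theta * eta = 4 * 3 = 12 — holds.
C4: eta = 3 is not in {1, -2} — fails.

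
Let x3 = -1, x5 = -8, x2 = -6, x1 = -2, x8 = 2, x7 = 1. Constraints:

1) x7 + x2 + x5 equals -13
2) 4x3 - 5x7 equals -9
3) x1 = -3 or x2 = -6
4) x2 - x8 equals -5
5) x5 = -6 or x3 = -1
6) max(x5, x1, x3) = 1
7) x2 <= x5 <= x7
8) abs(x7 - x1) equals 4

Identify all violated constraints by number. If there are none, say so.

No — constraints 4, 6, 7, 8 are not satisfied.

1) x7 + x2 + x5 = 1 + (-6) + (-8) = -13 — OK.
2) 4x3 - 5x7 = 4(-1) - 5(1) = -9 — OK.
3) x1 = -2 ≠ -3, but x2 = -6 = -6 (second disjunct) — OK.
4) x2 - x8 = -6 - 2 = -8, not -5 — violated.
5) x5 = -8 ≠ -6, but x3 = -1 = -1 (second disjunct) — OK.
6) max(-8, -2, -1) = -1, not 1 — violated.
7) values -6, -8, 1; x2 = -6 is not <= x5 = -8 — violated.
8) abs(1 - (-2)) = 3, not 4 — violated.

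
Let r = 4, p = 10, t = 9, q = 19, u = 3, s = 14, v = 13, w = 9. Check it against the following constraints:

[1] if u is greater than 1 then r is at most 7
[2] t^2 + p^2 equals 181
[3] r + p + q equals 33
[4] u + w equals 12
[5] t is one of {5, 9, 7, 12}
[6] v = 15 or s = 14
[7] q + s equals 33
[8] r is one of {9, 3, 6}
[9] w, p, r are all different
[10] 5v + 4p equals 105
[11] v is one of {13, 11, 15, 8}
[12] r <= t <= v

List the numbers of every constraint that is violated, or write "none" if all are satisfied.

No — constraint 8 is not satisfied.

[1] u = 3 > 1, so we need r ≤ 7; r = 4 ≤ 7 — holds.
[2] t^2 + p^2 = 9^2 + 10^2 = 81 + 100 = 181 — holds.
[3] r + p + q = 4 + 10 + 19 = 33 — holds.
[4] u + w = 3 + 9 = 12 — holds.
[5] t = 9 is in {5, 9, 7, 12} — holds.
[6] v = 13 ≠ 15, but s = 14 = 14 (second disjunct) — holds.
[7] q + s = 19 + 14 = 33 — holds.
[8] r = 4 is not in {9, 3, 6} — does not hold.
[9] values 9, 10, 4 are pairwise distinct — holds.
[10] 5v + 4p = 5(13) + 4(10) = 105 — holds.
[11] v = 13 is in {13, 11, 15, 8} — holds.
[12] values 4 <= 9 <= 13 — holds.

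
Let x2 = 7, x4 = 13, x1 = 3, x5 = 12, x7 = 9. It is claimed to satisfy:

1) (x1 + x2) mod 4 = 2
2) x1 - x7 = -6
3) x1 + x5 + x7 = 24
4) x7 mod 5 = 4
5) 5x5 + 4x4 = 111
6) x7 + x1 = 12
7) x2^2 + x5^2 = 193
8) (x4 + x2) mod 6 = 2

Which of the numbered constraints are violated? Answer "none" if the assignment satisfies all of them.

Constraint 5 is violated.

1) x1 + x2 = 10; 10 mod 4 = 2 — satisfied.
2) x1 - x7 = 3 - 9 = -6 — satisfied.
3) x1 + x5 + x7 = 3 + 12 + 9 = 24 — satisfied.
4) 9 mod 5 = 4 — satisfied.
5) 5x5 + 4x4 = 5(12) + 4(13) = 112, not 111 — violated.
6) x7 + x1 = 9 + 3 = 12 — satisfied.
7) x2^2 + x5^2 = 7^2 + 12^2 = 49 + 144 = 193 — satisfied.
8) x4 + x2 = 20; 20 mod 6 = 2 — satisfied.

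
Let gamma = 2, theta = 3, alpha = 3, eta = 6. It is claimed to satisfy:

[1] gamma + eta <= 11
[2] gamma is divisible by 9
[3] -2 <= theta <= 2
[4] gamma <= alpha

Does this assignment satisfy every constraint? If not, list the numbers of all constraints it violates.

[1] gamma + eta = 2 + 6 = 8; 8 ≤ 11 — OK.
[2] 2 = 9*0 + 2, so 9 does not divide 2 — violated.
[3] theta = 3 is outside [-2, 2] — violated.
[4] gamma = 2, alpha = 3; 2 ≤ 3 — OK.

Violated: 2, 3.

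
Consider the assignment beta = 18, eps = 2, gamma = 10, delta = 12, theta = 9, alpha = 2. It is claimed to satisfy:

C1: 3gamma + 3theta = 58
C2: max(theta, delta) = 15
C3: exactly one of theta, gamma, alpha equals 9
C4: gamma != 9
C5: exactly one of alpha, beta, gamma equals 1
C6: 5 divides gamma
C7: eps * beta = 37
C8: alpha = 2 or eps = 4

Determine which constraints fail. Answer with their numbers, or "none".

C1: 3gamma + 3theta = 3(10) + 3(9) = 57, not 58 — does not hold.
C2: max(9, 12) = 12, not 15 — does not hold.
C3: theta=9, gamma=10, alpha=2; 1 of them equals 9 — holds.
C4: gamma = 10, and 10 ≠ 9 — holds.
C5: alpha=2, beta=18, gamma=10; 0 of them equal 1, not exactly one — does not hold.
C6: 10 / 5 = 2, so 5 divides 10 — holds.
C7: eps * beta = 2 * 18 = 36, not 37 — does not hold.
C8: alpha = 2 = 2 (first disjunct) — holds.

Constraints 1, 2, 5, and 7 do not hold.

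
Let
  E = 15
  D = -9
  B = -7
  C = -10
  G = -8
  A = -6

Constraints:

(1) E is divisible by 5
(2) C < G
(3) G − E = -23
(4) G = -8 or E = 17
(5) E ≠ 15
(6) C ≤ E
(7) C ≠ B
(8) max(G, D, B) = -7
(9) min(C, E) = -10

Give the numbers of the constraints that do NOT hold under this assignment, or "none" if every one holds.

No — constraint 5 is not satisfied.

(1) 15 / 5 = 3, so 5 divides 15  yes
(2) C = -10, G = -8; -10 < -8  yes
(3) G − E = -8 − 15 = -23  yes
(4) G = -8 = -8 (first disjunct)  yes
(5) E = 15, but 15 is required to differ  no
(6) C = -10, E = 15; -10 ≤ 15  yes
(7) C = -10, B = -7; distinct  yes
(8) max(-8, -9, -7) = -7  yes
(9) min(-10, 15) = -10  yes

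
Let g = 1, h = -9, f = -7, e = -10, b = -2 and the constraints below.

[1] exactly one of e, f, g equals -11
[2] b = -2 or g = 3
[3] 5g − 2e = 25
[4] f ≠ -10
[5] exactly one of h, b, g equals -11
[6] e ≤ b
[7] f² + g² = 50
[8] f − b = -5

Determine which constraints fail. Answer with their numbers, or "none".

The assignment fails constraints 1, 5.

[1] e=-10, f=-7, g=1; 0 of them equal -11, not exactly one  ✘
[2] b = -2 = -2 (first disjunct)  ✔
[3] 5g − 2e = 5(1) − 2(-10) = 25  ✔
[4] f = -7, and -7 ≠ -10  ✔
[5] h=-9, b=-2, g=1; 0 of them equal -11, not exactly one  ✘
[6] e = -10, b = -2; -10 ≤ -2  ✔
[7] f² + g² = (-7)² + 1² = 49 + 1 = 50  ✔
[8] f − b = -7 − (-2) = -5  ✔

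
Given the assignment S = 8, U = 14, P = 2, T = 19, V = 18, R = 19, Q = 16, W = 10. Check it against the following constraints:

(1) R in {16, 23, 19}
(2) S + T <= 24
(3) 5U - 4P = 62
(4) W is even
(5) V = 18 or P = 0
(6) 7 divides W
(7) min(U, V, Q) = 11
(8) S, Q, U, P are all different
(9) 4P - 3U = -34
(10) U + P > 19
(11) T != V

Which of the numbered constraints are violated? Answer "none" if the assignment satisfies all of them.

Violated: 2, 6, 7, 10.

(1) R = 19 is in {16, 23, 19}  OK
(2) S + T = 8 + 19 = 27; 27 > 24, bound 24 not met  FAIL
(3) 5U - 4P = 5(14) - 4(2) = 62  OK
(4) W = 10 is even  OK
(5) V = 18 = 18 (first disjunct)  OK
(6) 10 = 7*1 + 3, so 7 does not divide 10  FAIL
(7) min(14, 18, 16) = 14, not 11  FAIL
(8) values 8, 16, 14, 2 are pairwise distinct  OK
(9) 4P - 3U = 4(2) - 3(14) = -34  OK
(10) U + P = 14 + 2 = 16; 16 ≤ 19, bound 19 not met  FAIL
(11) T = 19, V = 18; distinct  OK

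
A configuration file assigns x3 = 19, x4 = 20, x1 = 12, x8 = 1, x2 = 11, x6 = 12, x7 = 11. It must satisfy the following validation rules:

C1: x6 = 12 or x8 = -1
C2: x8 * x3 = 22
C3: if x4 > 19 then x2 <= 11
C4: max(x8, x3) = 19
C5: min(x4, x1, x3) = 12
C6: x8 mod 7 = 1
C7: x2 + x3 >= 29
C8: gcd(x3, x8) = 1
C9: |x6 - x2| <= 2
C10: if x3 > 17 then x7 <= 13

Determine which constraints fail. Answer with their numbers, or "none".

Constraint 2 does not hold.

C1: x6 = 12 = 12 (first disjunct)  OK
C2: x8 * x3 = 1 * 19 = 19, not 22  FAIL
C3: x4 = 20 > 19, so we need x2 ≤ 11; x2 = 11 ≤ 11  OK
C4: max(1, 19) = 19  OK
C5: min(20, 12, 19) = 12  OK
C6: 1 mod 7 = 1  OK
C7: x2 + x3 = 11 + 19 = 30; 30 ≥ 29  OK
C8: gcd(19, 1) = 1  OK
C9: |12 - 11| = 1; 1 ≤ 2  OK
C10: x3 = 19 > 17, so we need x7 ≤ 13; x7 = 11 ≤ 13  OK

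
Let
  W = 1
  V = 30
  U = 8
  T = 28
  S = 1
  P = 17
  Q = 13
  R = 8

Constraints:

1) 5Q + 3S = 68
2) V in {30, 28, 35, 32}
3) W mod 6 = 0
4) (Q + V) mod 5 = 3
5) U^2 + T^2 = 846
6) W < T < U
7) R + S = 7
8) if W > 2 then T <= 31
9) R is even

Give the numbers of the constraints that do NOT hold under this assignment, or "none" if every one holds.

Constraints 3, 5, 6, and 7 do not hold.

1) 5Q + 3S = 5(13) + 3(1) = 68 — holds.
2) V = 30 is in {30, 28, 35, 32} — holds.
3) 1 mod 6 = 1, not 0 — does not hold.
4) Q + V = 43; 43 mod 5 = 3 — holds.
5) U^2 + T^2 = 8^2 + 28^2 = 64 + 784 = 848, not 846 — does not hold.
6) values 1, 28, 8; T = 28 is not < U = 8 — does not hold.
7) R + S = 8 + 1 = 9, not 7 — does not hold.
8) W = 1, not > 2; antecedent false, conditional vacuously true — holds.
9) R = 8 is even — holds.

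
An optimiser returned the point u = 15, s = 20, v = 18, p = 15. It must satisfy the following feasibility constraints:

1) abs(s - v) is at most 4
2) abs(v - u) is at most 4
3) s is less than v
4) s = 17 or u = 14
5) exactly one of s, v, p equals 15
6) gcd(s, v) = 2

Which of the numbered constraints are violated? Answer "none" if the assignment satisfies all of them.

The assignment fails constraints 3, 4.

1) abs(20 - 18) = 2; 2 ≤ 4  ✔
2) abs(18 - 15) = 3; 3 ≤ 4  ✔
3) s = 20, v = 18; 20 ≥ 18 (want <)  ✘
4) s = 20 ≠ 17 and u = 15 ≠ 14; both disjuncts false  ✘
5) s=20, v=18, p=15; 1 of them equals 15  ✔
6) gcd(20, 18) = 2  ✔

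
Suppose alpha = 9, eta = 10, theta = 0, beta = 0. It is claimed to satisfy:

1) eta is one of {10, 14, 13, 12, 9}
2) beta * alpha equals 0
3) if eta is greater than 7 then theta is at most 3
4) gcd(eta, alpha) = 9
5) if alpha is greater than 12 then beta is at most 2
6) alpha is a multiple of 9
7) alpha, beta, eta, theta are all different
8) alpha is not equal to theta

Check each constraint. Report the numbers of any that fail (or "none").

1) eta = 10 is in {10, 14, 13, 12, 9} — satisfied.
2) beta * alpha = 0 * 9 = 0 — satisfied.
3) eta = 10 > 7, so we need theta ≤ 3; theta = 0 ≤ 3 — satisfied.
4) gcd(10, 9) = 1, not 9 — violated.
5) alpha = 9, not > 12; antecedent false, conditional vacuously true — satisfied.
6) 9 / 9 = 1, so 9 divides 9 — satisfied.
7) beta = theta = 0, not all different — violated.
8) alpha = 9, theta = 0; distinct — satisfied.

No — constraints 4 and 7 are not satisfied.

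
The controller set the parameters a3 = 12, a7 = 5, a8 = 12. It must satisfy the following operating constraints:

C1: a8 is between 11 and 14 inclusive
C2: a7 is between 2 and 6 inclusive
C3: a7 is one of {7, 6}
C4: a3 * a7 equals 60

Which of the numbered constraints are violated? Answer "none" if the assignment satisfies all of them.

C1: a8 = 12 lies in [11, 14]  ✓
C2: a7 = 5 lies in [2, 6]  ✓
C3: a7 = 5 is not in {7, 6}  ✗
C4: a3 * a7 = 12 * 5 = 60  ✓

No — constraint 3 is not satisfied.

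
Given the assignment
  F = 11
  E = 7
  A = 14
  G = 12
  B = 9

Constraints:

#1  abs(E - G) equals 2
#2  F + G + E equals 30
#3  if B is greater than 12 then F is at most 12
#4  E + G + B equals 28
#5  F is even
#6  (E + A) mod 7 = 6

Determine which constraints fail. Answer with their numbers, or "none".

#1 abs(7 - 12) = 5, not 2  ✘
#2 F + G + E = 11 + 12 + 7 = 30  ✔
#3 B = 9, not > 12; antecedent false, conditional vacuously true  ✔
#4 E + G + B = 7 + 12 + 9 = 28  ✔
#5 F = 11 is odd  ✘
#6 E + A = 21; 21 mod 7 = 0, not 6  ✘

No — constraints 1, 5, and 6 are not satisfied.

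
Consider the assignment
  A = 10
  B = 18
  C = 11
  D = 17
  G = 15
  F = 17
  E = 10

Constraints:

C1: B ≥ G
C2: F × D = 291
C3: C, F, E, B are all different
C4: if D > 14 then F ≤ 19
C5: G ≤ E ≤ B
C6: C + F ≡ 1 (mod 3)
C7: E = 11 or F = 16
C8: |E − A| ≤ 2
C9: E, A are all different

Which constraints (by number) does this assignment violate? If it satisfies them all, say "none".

Constraints 2, 5, 7, 9 do not hold.

C1: B = 18, G = 15; 18 ≥ 15  yes
C2: F × D = 17 × 17 = 289, not 291  no
C3: values 11, 17, 10, 18 are pairwise distinct  yes
C4: D = 17 > 14, so we need F ≤ 19; F = 17 ≤ 19  yes
C5: values 15, 10, 18; G = 15 is not ≤ E = 10  no
C6: C + F = 28; 28 mod 3 = 1  yes
C7: E = 10 ≠ 11 and F = 17 ≠ 16; both disjuncts false  no
C8: |10 − 10| = 0; 0 ≤ 2  yes
C9: E = A = 10, not all different  no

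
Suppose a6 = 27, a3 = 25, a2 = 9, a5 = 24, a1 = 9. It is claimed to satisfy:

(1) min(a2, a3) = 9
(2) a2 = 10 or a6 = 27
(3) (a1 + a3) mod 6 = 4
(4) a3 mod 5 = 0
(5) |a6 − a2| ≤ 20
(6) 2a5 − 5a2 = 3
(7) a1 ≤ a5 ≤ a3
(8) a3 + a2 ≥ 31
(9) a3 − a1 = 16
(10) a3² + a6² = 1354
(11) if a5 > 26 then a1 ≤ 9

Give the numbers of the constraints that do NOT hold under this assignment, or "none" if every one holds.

None — every constraint holds.

(1) min(9, 25) = 9 — satisfied.
(2) a2 = 9 ≠ 10, but a6 = 27 = 27 (second disjunct) — satisfied.
(3) a1 + a3 = 34; 34 mod 6 = 4 — satisfied.
(4) 25 mod 5 = 0 — satisfied.
(5) |27 − 9| = 18; 18 ≤ 20 — satisfied.
(6) 2a5 − 5a2 = 2(24) − 5(9) = 3 — satisfied.
(7) values 9 ≤ 24 ≤ 25 — satisfied.
(8) a3 + a2 = 25 + 9 = 34; 34 ≥ 31 — satisfied.
(9) a3 − a1 = 25 − 9 = 16 — satisfied.
(10) a3² + a6² = 25² + 27² = 625 + 729 = 1354 — satisfied.
(11) a5 = 24, not > 26; antecedent false, conditional vacuously true — satisfied.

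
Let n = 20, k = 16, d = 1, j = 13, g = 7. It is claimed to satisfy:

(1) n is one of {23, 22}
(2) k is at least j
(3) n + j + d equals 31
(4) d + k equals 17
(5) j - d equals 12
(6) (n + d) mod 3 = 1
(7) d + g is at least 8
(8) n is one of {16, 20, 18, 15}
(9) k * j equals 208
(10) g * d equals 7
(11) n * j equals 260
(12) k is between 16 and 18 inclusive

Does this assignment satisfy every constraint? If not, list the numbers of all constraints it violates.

(1) n = 20 is not in {23, 22}  ✗
(2) k = 16, j = 13; 16 ≥ 13  ✓
(3) n + j + d = 20 + 13 + 1 = 34, not 31  ✗
(4) d + k = 1 + 16 = 17  ✓
(5) j - d = 13 - 1 = 12  ✓
(6) n + d = 21; 21 mod 3 = 0, not 1  ✗
(7) d + g = 1 + 7 = 8; 8 ≥ 8  ✓
(8) n = 20 is in {16, 20, 18, 15}  ✓
(9) k * j = 16 * 13 = 208  ✓
(10) g * d = 7 * 1 = 7  ✓
(11) n * j = 20 * 13 = 260  ✓
(12) k = 16 lies in [16, 18]  ✓

Constraints 1, 3, 6 are violated.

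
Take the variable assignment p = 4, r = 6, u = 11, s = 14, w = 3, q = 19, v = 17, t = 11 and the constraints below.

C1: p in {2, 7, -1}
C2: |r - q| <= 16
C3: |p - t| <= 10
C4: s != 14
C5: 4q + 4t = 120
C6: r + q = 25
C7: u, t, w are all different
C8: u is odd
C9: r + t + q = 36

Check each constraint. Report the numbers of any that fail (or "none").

C1: p = 4 is not in {2, 7, -1}  ✘
C2: |6 - 19| = 13; 13 ≤ 16  ✔
C3: |4 - 11| = 7; 7 ≤ 10  ✔
C4: s = 14, but 14 is required to differ  ✘
C5: 4q + 4t = 4(19) + 4(11) = 120  ✔
C6: r + q = 6 + 19 = 25  ✔
C7: u = t = 11, not all different  ✘
C8: u = 11 is odd  ✔
C9: r + t + q = 6 + 11 + 19 = 36  ✔

Constraints 1, 4, 7 are violated.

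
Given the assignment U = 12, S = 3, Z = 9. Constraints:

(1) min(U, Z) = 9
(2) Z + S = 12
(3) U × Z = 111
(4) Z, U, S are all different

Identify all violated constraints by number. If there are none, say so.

(1) min(12, 9) = 9  ✓
(2) Z + S = 9 + 3 = 12  ✓
(3) U × Z = 12 × 9 = 108, not 111  ✗
(4) values 9, 12, 3 are pairwise distinct  ✓

The assignment fails constraint 3.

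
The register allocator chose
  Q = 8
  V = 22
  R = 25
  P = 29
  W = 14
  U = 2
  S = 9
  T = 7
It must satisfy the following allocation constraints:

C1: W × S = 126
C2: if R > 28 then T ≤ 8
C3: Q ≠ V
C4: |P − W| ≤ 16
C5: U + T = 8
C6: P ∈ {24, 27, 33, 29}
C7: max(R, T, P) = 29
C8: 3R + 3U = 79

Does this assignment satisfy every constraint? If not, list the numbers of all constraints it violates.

No — constraints 5 and 8 are not satisfied.

C1: W × S = 14 × 9 = 126 — OK.
C2: R = 25, not > 28; antecedent false, conditional vacuously true — OK.
C3: Q = 8, V = 22; distinct — OK.
C4: |29 − 14| = 15; 15 ≤ 16 — OK.
C5: U + T = 2 + 7 = 9, not 8 — violated.
C6: P = 29 is in {24, 27, 33, 29} — OK.
C7: max(25, 7, 29) = 29 — OK.
C8: 3R + 3U = 3(25) + 3(2) = 81, not 79 — violated.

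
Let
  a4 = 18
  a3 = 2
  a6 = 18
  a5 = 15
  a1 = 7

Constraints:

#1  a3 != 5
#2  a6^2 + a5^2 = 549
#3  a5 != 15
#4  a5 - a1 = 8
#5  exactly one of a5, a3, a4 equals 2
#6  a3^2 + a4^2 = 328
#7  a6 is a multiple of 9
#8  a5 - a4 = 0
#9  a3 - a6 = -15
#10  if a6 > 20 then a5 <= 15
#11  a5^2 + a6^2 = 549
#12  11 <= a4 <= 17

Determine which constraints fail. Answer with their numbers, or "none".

Violated: 3, 8, 9, and 12.

#1 a3 = 2, and 2 ≠ 5 — holds.
#2 a6^2 + a5^2 = 18^2 + 15^2 = 324 + 225 = 549 — holds.
#3 a5 = 15, but 15 is required to differ — does not hold.
#4 a5 - a1 = 15 - 7 = 8 — holds.
#5 a5=15, a3=2, a4=18; 1 of them equals 2 — holds.
#6 a3^2 + a4^2 = 2^2 + 18^2 = 4 + 324 = 328 — holds.
#7 18 / 9 = 2, so 9 divides 18 — holds.
#8 a5 - a4 = 15 - 18 = -3, not 0 — does not hold.
#9 a3 - a6 = 2 - 18 = -16, not -15 — does not hold.
#10 a6 = 18, not > 20; antecedent false, conditional vacuously true — holds.
#11 a5^2 + a6^2 = 15^2 + 18^2 = 225 + 324 = 549 — holds.
#12 a4 = 18 is outside [11, 17] — does not hold.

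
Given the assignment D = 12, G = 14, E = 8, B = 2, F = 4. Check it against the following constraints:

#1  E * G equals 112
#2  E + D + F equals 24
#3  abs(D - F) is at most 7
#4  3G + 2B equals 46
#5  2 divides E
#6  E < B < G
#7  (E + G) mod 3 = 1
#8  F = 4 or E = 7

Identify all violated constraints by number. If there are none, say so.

No — constraints 3, 6 are not satisfied.

#1 E * G = 8 * 14 = 112  yes
#2 E + D + F = 8 + 12 + 4 = 24  yes
#3 abs(12 - 4) = 8; 8 > 7, exceeds bound 7  no
#4 3G + 2B = 3(14) + 2(2) = 46  yes
#5 8 / 2 = 4, so 2 divides 8  yes
#6 values 8, 2, 14; E = 8 is not < B = 2  no
#7 E + G = 22; 22 mod 3 = 1  yes
#8 F = 4 = 4 (first disjunct)  yes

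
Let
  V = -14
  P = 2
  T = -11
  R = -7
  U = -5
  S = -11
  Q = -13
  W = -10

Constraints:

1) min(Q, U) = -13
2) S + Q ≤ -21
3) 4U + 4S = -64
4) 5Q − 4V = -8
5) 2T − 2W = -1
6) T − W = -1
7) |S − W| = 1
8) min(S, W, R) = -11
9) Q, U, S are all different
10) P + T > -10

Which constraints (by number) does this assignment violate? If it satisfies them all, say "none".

The assignment fails constraints 4 and 5.

1) min(-13, -5) = -13  ✓
2) S + Q = -11 + (-13) = -24; -24 ≤ -21  ✓
3) 4U + 4S = 4(-5) + 4(-11) = -64  ✓
4) 5Q − 4V = 5(-13) − 4(-14) = -9, not -8  ✗
5) 2T − 2W = 2(-11) − 2(-10) = -2, not -1  ✗
6) T − W = -11 − (-10) = -1  ✓
7) |-11 − (-10)| = 1  ✓
8) min(-11, -10, -7) = -11  ✓
9) values -13, -5, -11 are pairwise distinct  ✓
10) P + T = 2 + (-11) = -9; -9 > -10  ✓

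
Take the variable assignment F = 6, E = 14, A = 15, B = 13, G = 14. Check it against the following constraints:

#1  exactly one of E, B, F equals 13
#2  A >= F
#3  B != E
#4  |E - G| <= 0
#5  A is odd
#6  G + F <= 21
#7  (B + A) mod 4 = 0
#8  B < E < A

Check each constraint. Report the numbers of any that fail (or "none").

#1 E=14, B=13, F=6; 1 of them equals 13 — holds.
#2 A = 15, F = 6; 15 ≥ 6 — holds.
#3 B = 13, E = 14; distinct — holds.
#4 |14 - 14| = 0; 0 ≤ 0 — holds.
#5 A = 15 is odd — holds.
#6 G + F = 14 + 6 = 20; 20 ≤ 21 — holds.
#7 B + A = 28; 28 mod 4 = 0 — holds.
#8 values 13 < 14 < 15 — holds.

None — every constraint holds.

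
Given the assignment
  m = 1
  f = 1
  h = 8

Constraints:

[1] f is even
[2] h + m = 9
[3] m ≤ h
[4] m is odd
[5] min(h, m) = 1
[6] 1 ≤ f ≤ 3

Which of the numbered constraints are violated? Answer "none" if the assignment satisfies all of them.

[1] f = 1 is odd  no
[2] h + m = 8 + 1 = 9  yes
[3] m = 1, h = 8; 1 ≤ 8  yes
[4] m = 1 is odd  yes
[5] min(8, 1) = 1  yes
[6] f = 1 lies in [1, 3]  yes

The assignment fails constraint 1.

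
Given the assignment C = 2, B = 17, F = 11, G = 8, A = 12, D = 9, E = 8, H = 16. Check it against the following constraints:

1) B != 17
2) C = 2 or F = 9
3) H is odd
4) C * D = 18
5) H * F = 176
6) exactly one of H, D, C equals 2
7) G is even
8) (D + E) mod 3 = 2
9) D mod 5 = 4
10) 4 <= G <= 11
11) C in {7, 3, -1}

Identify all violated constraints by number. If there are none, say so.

The assignment fails constraints 1, 3, and 11.

1) B = 17, but 17 is required to differ — does not hold.
2) C = 2 = 2 (first disjunct) — holds.
3) H = 16 is even — does not hold.
4) C * D = 2 * 9 = 18 — holds.
5) H * F = 16 * 11 = 176 — holds.
6) H=16, D=9, C=2; 1 of them equals 2 — holds.
7) G = 8 is even — holds.
8) D + E = 17; 17 mod 3 = 2 — holds.
9) 9 mod 5 = 4 — holds.
10) G = 8 lies in [4, 11] — holds.
11) C = 2 is not in {7, 3, -1} — does not hold.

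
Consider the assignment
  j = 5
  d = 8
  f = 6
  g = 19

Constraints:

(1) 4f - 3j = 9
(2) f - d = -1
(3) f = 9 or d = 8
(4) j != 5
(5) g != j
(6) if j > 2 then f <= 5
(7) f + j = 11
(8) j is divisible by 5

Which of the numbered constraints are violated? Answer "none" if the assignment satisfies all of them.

The assignment fails constraints 2, 4, 6.

(1) 4f - 3j = 4(6) - 3(5) = 9 — OK.
(2) f - d = 6 - 8 = -2, not -1 — violated.
(3) f = 6 ≠ 9, but d = 8 = 8 (second disjunct) — OK.
(4) j = 5, but 5 is required to differ — violated.
(5) g = 19, j = 5; distinct — OK.
(6) j = 5 > 2, so we need f ≤ 5; but f = 6 > 5 — violated.
(7) f + j = 6 + 5 = 11 — OK.
(8) 5 / 5 = 1, so 5 divides 5 — OK.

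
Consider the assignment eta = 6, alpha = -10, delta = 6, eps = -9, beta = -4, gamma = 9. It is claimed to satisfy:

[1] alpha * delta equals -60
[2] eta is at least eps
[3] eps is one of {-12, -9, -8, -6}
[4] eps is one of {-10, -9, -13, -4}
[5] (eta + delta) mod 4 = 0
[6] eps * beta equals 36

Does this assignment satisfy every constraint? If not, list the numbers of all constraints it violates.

[1] alpha * delta = -10 * 6 = -60  true
[2] eta = 6, eps = -9; 6 ≥ -9  true
[3] eps = -9 is in {-12, -9, -8, -6}  true
[4] eps = -9 is in {-10, -9, -13, -4}  true
[5] eta + delta = 12; 12 mod 4 = 0  true
[6] eps * beta = -9 * (-4) = 36  true

The assignment satisfies every constraint.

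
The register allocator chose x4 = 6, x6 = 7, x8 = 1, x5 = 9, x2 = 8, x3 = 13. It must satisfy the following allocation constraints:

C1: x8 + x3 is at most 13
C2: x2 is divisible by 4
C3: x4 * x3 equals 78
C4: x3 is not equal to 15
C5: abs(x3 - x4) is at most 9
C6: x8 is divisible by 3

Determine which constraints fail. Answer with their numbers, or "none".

C1: x8 + x3 = 1 + 13 = 14; 14 > 13, bound 13 not met  no
C2: 8 / 4 = 2, so 4 divides 8  yes
C3: x4 * x3 = 6 * 13 = 78  yes
C4: x3 = 13, and 13 ≠ 15  yes
C5: abs(13 - 6) = 7; 7 ≤ 9  yes
C6: 1 = 3*0 + 1, so 3 does not divide 1  no

The assignment fails constraints 1 and 6.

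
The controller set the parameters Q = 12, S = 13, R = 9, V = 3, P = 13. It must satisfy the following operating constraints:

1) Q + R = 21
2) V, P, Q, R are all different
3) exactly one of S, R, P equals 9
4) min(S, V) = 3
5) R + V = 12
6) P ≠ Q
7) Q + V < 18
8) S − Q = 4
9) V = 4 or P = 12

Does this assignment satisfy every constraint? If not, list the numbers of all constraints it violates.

The assignment fails constraints 8 and 9.

1) Q + R = 12 + 9 = 21 — holds.
2) values 3, 13, 12, 9 are pairwise distinct — holds.
3) S=13, R=9, P=13; 1 of them equals 9 — holds.
4) min(13, 3) = 3 — holds.
5) R + V = 9 + 3 = 12 — holds.
6) P = 13, Q = 12; distinct — holds.
7) Q + V = 12 + 3 = 15; 15 < 18 — holds.
8) S − Q = 13 − 12 = 1, not 4 — fails.
9) V = 3 ≠ 4 and P = 13 ≠ 12; both disjuncts false — fails.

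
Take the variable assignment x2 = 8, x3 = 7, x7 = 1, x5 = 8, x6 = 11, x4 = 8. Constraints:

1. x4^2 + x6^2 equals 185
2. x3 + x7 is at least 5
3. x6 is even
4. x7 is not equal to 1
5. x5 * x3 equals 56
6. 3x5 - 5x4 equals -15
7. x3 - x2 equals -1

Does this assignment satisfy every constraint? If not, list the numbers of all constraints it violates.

1. x4^2 + x6^2 = 8^2 + 11^2 = 64 + 121 = 185  true
2. x3 + x7 = 7 + 1 = 8; 8 ≥ 5  true
3. x6 = 11 is odd  false
4. x7 = 1, but 1 is required to differ  false
5. x5 * x3 = 8 * 7 = 56  true
6. 3x5 - 5x4 = 3(8) - 5(8) = -16, not -15  false
7. x3 - x2 = 7 - 8 = -1  true

Constraints 3, 4, 6 are violated.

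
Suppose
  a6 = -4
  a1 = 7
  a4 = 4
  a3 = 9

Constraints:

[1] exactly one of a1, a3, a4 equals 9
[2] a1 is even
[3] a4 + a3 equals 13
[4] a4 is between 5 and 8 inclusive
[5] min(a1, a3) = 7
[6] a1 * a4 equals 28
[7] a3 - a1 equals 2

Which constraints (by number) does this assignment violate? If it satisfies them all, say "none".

Constraints 2 and 4 are violated.

[1] a1=7, a3=9, a4=4; 1 of them equals 9 — holds.
[2] a1 = 7 is odd — fails.
[3] a4 + a3 = 4 + 9 = 13 — holds.
[4] a4 = 4 is outside [5, 8] — fails.
[5] min(7, 9) = 7 — holds.
[6] a1 * a4 = 7 * 4 = 28 — holds.
[7] a3 - a1 = 9 - 7 = 2 — holds.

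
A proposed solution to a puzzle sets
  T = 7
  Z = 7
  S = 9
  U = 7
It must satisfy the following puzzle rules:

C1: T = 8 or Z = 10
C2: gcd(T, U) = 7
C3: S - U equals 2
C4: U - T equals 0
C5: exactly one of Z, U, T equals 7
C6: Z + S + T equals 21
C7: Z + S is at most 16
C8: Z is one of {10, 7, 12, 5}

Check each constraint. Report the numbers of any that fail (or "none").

Constraints 1, 5, 6 do not hold.

C1: T = 7 ≠ 8 and Z = 7 ≠ 10; both disjuncts false — fails.
C2: gcd(7, 7) = 7 — holds.
C3: S - U = 9 - 7 = 2 — holds.
C4: U - T = 7 - 7 = 0 — holds.
C5: Z=7, U=7, T=7; 3 of them equal 7, not exactly one — fails.
C6: Z + S + T = 7 + 9 + 7 = 23, not 21 — fails.
C7: Z + S = 7 + 9 = 16; 16 ≤ 16 — holds.
C8: Z = 7 is in {10, 7, 12, 5} — holds.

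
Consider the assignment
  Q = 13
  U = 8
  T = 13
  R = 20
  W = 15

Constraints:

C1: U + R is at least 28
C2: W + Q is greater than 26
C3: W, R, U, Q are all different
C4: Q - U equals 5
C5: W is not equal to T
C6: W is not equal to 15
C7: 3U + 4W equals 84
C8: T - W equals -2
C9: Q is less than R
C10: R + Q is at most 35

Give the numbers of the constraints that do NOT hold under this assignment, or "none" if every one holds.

C1: U + R = 8 + 20 = 28; 28 ≥ 28 — OK.
C2: W + Q = 15 + 13 = 28; 28 > 26 — OK.
C3: values 15, 20, 8, 13 are pairwise distinct — OK.
C4: Q - U = 13 - 8 = 5 — OK.
C5: W = 15, T = 13; distinct — OK.
C6: W = 15, but 15 is required to differ — violated.
C7: 3U + 4W = 3(8) + 4(15) = 84 — OK.
C8: T - W = 13 - 15 = -2 — OK.
C9: Q = 13, R = 20; 13 < 20 — OK.
C10: R + Q = 20 + 13 = 33; 33 ≤ 35 — OK.

Constraint 6 is violated.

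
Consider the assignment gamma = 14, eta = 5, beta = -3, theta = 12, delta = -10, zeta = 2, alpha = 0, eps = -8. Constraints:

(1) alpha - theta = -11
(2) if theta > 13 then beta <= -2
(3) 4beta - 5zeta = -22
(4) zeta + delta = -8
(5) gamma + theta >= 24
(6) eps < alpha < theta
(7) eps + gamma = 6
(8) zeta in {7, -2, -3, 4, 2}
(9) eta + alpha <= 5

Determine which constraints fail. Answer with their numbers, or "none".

(1) alpha - theta = 0 - 12 = -12, not -11  no
(2) theta = 12, not > 13; antecedent false, conditional vacuously true  yes
(3) 4beta - 5zeta = 4(-3) - 5(2) = -22  yes
(4) zeta + delta = 2 + (-10) = -8  yes
(5) gamma + theta = 14 + 12 = 26; 26 ≥ 24  yes
(6) values -8 < 0 < 12  yes
(7) eps + gamma = -8 + 14 = 6  yes
(8) zeta = 2 is in {7, -2, -3, 4, 2}  yes
(9) eta + alpha = 5 + 0 = 5; 5 ≤ 5  yes

Constraint 1 is violated.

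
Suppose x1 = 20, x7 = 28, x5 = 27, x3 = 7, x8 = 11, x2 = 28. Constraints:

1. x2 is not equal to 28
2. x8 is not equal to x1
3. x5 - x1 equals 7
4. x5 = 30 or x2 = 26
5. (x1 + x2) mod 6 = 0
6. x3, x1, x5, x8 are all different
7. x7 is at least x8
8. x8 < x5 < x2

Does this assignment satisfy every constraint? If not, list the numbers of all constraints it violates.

1. x2 = 28, but 28 is required to differ  no
2. x8 = 11, x1 = 20; distinct  yes
3. x5 - x1 = 27 - 20 = 7  yes
4. x5 = 27 ≠ 30 and x2 = 28 ≠ 26; both disjuncts false  no
5. x1 + x2 = 48; 48 mod 6 = 0  yes
6. values 7, 20, 27, 11 are pairwise distinct  yes
7. x7 = 28, x8 = 11; 28 ≥ 11  yes
8. values 11 < 27 < 28  yes

No — constraints 1 and 4 are not satisfied.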